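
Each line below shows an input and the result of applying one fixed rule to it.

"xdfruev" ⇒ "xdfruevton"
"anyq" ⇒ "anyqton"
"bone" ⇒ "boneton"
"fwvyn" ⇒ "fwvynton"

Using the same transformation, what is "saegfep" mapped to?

saegfepton

The rule is to append "ton".
Applying that to "saegfep" gives "saegfepton".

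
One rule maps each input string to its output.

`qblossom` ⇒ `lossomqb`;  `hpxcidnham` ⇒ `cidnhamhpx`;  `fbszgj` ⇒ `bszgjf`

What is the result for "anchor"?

In each case the input is transformed by: move the last 2 characters to the front (rotate right by 2), then swap the front and back halves of the string.
"anchor" → "nchora".
(Check on "hpxcidnham": → "amhpxcidnh" → "cidnhamhpx" ✓)

nchora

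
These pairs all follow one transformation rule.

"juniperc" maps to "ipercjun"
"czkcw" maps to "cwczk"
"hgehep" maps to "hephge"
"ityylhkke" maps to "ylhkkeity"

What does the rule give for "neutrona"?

tronaneu

In each case the input is transformed by: move the first 3 characters to the end (rotate left by 3).
On "neutrona" that produces "tronaneu".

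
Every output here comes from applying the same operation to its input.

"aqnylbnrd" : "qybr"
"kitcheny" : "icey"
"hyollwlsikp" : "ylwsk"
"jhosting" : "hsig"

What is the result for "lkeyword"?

The pattern: keep every other character starting from the second (positions 2nd, 4th, 6th, ...).
"lkeyword" → "kyod".

kyod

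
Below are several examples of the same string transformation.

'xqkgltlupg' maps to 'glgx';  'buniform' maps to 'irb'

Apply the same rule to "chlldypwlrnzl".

lprlc

The rule is to keep one character in every 3, starting at position 1 (positions 1st, 4th, 7th, ...), then move the first character to the end.
Working it through for "chlldypwlrnzl": intermediate "clprl", final "lprlc".
(Check on "buniform": → "bir" → "irb" ✓)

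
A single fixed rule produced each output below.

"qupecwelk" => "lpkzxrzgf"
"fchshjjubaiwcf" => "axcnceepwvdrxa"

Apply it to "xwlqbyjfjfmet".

srglwteaeahzo

The pattern: shift every letter 5 places backward in the alphabet (wrapping around).
For "xwlqbyjfjfmet" the result is "srglwteaeahzo".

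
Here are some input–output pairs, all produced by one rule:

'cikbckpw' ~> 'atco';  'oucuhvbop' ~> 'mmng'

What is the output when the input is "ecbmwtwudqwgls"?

In each case the input is transformed by: keep every other character starting from the second (positions 2nd, 4th, 6th, ...), then shift every letter 8 places backward in the alphabet (wrapping around).
Applying both steps to "ecbmwtwudqwgls": "cmtuqgs", then "uelmiyk".

uelmiyk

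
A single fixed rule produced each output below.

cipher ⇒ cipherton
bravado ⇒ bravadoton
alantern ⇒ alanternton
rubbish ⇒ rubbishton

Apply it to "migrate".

What's happening: append "ton".
Doing the same to "migrate": "migrateton".

migrateton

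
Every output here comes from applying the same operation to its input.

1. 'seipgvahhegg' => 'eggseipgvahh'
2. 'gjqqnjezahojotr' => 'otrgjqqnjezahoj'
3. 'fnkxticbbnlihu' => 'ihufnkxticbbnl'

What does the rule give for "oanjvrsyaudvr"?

In each case the input is transformed by: move the last 3 characters to the front (rotate right by 3).
So "oanjvrsyaudvr" becomes "dvroanjvrsyau".

dvroanjvrsyau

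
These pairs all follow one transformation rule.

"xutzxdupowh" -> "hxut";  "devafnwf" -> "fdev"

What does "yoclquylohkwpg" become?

gyoc

Rule — move the first 3 characters to the end (rotate left by 3), then keep only the last 4 characters.
Working it through for "yoclquylohkwpg": intermediate "lquylohkwpgyoc", final "gyoc".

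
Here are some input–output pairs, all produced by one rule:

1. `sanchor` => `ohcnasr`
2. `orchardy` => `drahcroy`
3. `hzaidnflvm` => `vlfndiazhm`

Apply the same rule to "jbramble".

lbmarbje

The rule is to move the last character to the front, then reverse the string.
Applying both steps to "jbramble": "ejbrambl", then "lbmarbje".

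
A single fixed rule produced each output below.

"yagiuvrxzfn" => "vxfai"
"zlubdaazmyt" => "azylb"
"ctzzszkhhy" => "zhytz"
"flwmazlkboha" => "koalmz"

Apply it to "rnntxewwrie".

ewint

What's happening: keep every other character starting from the second (positions 2nd, 4th, 6th, ...), then move the last 3 characters to the front (rotate right by 3).
"rnntxewwrie" → "ntewi" → "ewint".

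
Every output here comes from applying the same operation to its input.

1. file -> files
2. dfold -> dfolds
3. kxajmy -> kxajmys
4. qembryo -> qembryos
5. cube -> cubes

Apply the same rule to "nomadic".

nomadics

The transformation: append "s".
Applying that to "nomadic" gives "nomadics".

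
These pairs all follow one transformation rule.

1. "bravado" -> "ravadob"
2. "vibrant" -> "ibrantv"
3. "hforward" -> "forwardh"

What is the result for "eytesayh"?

ytesayhe

The rule is to move the first character to the end.
Doing the same to "eytesayh": "ytesayhe".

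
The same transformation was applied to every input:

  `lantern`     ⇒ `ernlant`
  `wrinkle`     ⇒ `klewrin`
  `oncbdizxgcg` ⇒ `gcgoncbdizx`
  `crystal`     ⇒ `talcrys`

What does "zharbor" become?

The rule is to move the last 3 characters to the front (rotate right by 3).
So "zharbor" becomes "borzhar".

borzhar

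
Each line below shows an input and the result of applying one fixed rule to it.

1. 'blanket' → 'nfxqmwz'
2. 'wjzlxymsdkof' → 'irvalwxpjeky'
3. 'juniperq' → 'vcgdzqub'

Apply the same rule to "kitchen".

The transformation: take characters alternately from the front and the back (1st, last, 2nd, 2nd-last, ...), then shift every letter 12 places forward in the alphabet (wrapping around).
Starting from "kitchen": after the first operation, "kniethc"; after the second, "wzuqfto".

wzuqfto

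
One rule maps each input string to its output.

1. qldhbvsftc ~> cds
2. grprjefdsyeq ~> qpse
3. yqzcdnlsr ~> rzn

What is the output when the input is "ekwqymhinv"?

vwh

The transformation: take characters alternately from the front and the back (1st, last, 2nd, 2nd-last, ...), then keep one character in every 3, starting at position 2 (positions 2nd, 5th, 8th, ...).
For "ekwqymhinv", step one produces "evknwiqhym"; step two turns that into "vwh".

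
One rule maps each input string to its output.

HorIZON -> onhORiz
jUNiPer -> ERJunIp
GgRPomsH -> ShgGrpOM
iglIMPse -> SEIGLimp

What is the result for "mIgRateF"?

EfMiGrAT

What's happening: flip the case of every letter, then move the last 2 characters to the front (rotate right by 2).
"mIgRateF" → "MiGrATEf" → "EfMiGrAT".
(Check on "GgRPomsH": → "gGrpOMSh" → "ShgGrpOM" ✓)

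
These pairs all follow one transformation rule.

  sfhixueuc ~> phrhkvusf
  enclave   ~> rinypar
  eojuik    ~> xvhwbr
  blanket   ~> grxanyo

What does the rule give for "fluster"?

ergfhys

Looking at the pairs, the operation is to shift every letter 13 places forward in the alphabet (wrapping around) — i.e. ROT13, then reverse the string.
Applying both steps to "fluster": "syhfgre", then "ergfhys".
(Check on "sfhixueuc": → "fsuvkhrhp" → "phrhkvusf" ✓)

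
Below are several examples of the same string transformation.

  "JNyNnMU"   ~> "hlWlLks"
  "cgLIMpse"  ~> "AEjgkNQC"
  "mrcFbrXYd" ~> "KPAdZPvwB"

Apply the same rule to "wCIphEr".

What's happening: shift every letter 2 places backward in the alphabet (wrapping around), then flip the case of every letter.
Applying both steps to "wCIphEr": "uAGnfCp", then "UagNFcP".

UagNFcP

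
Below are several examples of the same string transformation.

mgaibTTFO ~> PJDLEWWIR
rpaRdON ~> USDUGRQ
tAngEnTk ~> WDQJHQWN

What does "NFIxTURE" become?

QILAWXUH

The transformation: shift every letter 3 places forward in the alphabet (wrapping around), then convert every letter to uppercase.
Starting from "NFIxTURE": after the first operation, "QILaWXUH"; after the second, "QILAWXUH".
(Check on "rpaRdON": → "usdUgRQ" → "USDUGRQ" ✓)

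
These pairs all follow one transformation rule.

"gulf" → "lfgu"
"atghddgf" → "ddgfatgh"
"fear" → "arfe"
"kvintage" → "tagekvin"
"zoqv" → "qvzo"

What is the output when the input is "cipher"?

The pattern: swap the front and back halves of the string.
For "cipher" the result is "hercip".

hercip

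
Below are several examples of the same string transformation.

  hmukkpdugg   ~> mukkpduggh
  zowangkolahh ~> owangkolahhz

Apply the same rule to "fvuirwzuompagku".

In each case the input is transformed by: move the first character to the end.
For "fvuirwzuompagku" the result is "vuirwzuompagkuf".

vuirwzuompagkuf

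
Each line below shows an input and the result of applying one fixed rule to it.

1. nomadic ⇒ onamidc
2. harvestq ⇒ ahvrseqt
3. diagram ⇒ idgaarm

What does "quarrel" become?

uqraerl

The pattern: swap each adjacent pair of characters (1↔2, 3↔4, ...).
Applying that to "quarrel" gives "uqraerl".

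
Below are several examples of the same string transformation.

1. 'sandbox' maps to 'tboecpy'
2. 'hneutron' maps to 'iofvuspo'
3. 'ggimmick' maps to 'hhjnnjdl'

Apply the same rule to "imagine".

jnbhjof

The transformation: shift every letter 1 place forward in the alphabet (wrapping around).
"imagine" → "jnbhjof".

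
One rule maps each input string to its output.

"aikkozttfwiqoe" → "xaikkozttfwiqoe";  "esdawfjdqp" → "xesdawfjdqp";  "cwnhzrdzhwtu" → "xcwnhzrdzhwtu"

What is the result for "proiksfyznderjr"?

xproiksfyznderjr

The transformation: prepend "x".
"proiksfyznderjr" → "xproiksfyznderjr".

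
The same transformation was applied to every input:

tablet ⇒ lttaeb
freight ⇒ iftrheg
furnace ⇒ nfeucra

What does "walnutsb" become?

The transformation: take characters alternately from the front and the back (1st, last, 2nd, 2nd-last, ...), then move the last character to the front.
Applying both steps to "walnutsb": "wbasltnu", then "uwbasltn".

uwbasltn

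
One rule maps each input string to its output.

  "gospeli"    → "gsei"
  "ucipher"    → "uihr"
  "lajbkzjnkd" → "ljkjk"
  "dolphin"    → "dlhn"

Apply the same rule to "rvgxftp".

What's happening: keep every other character starting from the first (positions 1st, 3rd, 5th, ...).
"rvgxftp" → "rgfp".

rgfp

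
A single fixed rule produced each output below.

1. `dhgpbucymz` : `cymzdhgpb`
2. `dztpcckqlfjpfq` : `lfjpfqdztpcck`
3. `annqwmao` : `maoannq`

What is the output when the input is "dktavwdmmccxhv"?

What's happening: swap the front and back halves of the string, then delete the first character.
For "dktavwdmmccxhv", step one produces "mmccxhvdktavwd"; step two turns that into "mccxhvdktavwd".
(Check on "annqwmao": → "wmaoannq" → "maoannq" ✓)

mccxhvdktavwd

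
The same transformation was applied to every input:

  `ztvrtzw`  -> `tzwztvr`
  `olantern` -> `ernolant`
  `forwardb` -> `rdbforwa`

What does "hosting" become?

inghost

Looking at the pairs, the operation is to move the last 3 characters to the front (rotate right by 3).
For "hosting" the result is "inghost".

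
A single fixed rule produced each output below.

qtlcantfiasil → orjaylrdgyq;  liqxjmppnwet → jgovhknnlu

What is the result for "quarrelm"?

osyppc

The rule is to delete the last 2 characters, then shift every letter 2 places backward in the alphabet (wrapping around).
Starting from "quarrelm": after the first operation, "quarre"; after the second, "osyppc".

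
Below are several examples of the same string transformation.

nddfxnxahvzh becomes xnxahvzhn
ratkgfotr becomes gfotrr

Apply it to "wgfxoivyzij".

oivyzijw

Rule — move the first character to the end, then delete the first 3 characters.
Working it through for "wgfxoivyzij": intermediate "gfxoivyzijw", final "oivyzijw".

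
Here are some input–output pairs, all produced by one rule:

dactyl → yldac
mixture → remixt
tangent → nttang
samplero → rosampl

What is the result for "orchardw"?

dworcha

The pattern: move the last 3 characters to the front (rotate right by 3), then delete the first character.
Starting from "orchardw": after the first operation, "rdworcha"; after the second, "dworcha".
(Check on "samplero": → "erosampl" → "rosampl" ✓)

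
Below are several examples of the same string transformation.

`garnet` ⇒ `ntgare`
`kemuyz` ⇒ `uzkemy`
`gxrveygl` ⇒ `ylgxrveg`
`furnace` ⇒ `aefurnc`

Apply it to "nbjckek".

What's happening: move the last 2 characters to the front (rotate right by 2), then swap the first and last characters.
Applying both steps to "nbjckek": "eknbjck", then "kknbjce".

kknbjce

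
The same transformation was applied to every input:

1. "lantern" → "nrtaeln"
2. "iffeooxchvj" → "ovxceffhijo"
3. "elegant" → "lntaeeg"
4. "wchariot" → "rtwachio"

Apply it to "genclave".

lnvaceeg

The pattern: sort the characters into alphabetical order, then move the last 3 characters to the front (rotate right by 3).
On "genclave" that produces "lnvaceeg".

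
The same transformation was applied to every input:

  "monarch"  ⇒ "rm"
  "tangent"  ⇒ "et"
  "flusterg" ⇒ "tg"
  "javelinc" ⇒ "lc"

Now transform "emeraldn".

an

Each output is the input with this applied: move the first 2 characters to the end (rotate left by 2), then keep one character in every 3, starting at position 3 (positions 3rd, 6th, 9th, ...).
Applying both steps to "emeraldn": "eraldnem", then "an".
(Check on "javelinc": → "velincja" → "lc" ✓)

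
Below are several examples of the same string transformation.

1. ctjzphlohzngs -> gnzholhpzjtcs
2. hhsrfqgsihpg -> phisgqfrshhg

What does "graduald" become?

The rule is to move the last character to the front, then reverse the string.
Working it through for "graduald": intermediate "dgradual", final "laudargd".

laudargd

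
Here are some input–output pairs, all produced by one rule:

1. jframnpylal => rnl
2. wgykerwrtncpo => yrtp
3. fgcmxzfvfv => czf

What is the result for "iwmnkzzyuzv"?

mzu

Each output is the input with this applied: keep one character in every 3, starting at position 3 (positions 3rd, 6th, 9th, ...).
For "iwmnkzzyuzv" the result is "mzu".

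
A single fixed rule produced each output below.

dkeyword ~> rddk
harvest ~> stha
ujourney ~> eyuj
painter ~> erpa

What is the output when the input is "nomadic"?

icno

Rule — move the first 2 characters to the end (rotate left by 2), then keep only the last 4 characters.
For "nomadic", step one produces "madicno"; step two turns that into "icno".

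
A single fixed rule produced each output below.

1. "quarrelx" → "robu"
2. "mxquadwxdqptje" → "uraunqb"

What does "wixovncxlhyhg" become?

What's happening: shift every letter 3 places backward in the alphabet (wrapping around), then keep every other character starting from the second (positions 2nd, 4th, 6th, ...).
For "wixovncxlhyhg" the result is "flkuee".
(Check on "quarrelx": → "nrxoobiu" → "robu" ✓)

flkuee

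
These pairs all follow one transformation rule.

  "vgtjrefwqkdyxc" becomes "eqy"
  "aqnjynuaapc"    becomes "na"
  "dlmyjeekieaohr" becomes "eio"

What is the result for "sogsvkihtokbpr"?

ktb

Each output is the input with this applied: delete the first 3 characters, then keep one character in every 3, starting at position 3 (positions 3rd, 6th, 9th, ...).
Working it through for "sogsvkihtokbpr": intermediate "svkihtokbpr", final "ktb".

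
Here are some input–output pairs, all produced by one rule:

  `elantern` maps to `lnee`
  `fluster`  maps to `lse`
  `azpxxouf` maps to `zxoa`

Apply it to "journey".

ore

Rule — swap the first and last characters, then keep every other character starting from the second (positions 2nd, 4th, 6th, ...).
Applying both steps to "journey": "yournej", then "ore".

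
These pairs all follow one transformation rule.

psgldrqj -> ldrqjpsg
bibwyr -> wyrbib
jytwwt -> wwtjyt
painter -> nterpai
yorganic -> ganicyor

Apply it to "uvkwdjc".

wdjcuvk

In each case the input is transformed by: move the first 3 characters to the end (rotate left by 3).
Doing the same to "uvkwdjc": "wdjcuvk".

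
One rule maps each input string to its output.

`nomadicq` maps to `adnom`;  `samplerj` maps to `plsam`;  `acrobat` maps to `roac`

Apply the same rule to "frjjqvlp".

jqfrj

In each case the input is transformed by: delete the last 3 characters, then move the last 2 characters to the front (rotate right by 2).
Starting from "frjjqvlp": after the first operation, "frjjq"; after the second, "jqfrj".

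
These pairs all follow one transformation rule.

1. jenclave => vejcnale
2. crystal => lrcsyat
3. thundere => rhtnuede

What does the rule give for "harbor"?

oahbrr

Rule — swap each adjacent pair of characters (1↔2, 3↔4, ...), then move the last character to the front.
Starting from "harbor": after the first operation, "ahbrro"; after the second, "oahbrr".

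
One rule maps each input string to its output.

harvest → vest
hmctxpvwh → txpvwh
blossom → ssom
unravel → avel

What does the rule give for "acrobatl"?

Looking at the pairs, the operation is to delete the first 3 characters.
On "acrobatl" that produces "obatl".

obatl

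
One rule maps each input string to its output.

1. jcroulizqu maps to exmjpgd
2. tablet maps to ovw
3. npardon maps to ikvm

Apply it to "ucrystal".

Rule — delete the last 3 characters, then shift every letter 5 places backward in the alphabet (wrapping around).
Starting from "ucrystal": after the first operation, "ucrys"; after the second, "pxmtn".

pxmtn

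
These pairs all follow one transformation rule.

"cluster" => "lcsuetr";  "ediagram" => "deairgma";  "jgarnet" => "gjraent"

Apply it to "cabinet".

What's happening: swap each adjacent pair of characters (1↔2, 3↔4, ...).
Applying that to "cabinet" gives "acibent".

acibent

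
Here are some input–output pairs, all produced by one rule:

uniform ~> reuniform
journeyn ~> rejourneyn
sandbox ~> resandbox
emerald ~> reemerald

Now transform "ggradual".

reggradual

Looking at the pairs, the operation is to prepend "re".
"ggradual" → "reggradual".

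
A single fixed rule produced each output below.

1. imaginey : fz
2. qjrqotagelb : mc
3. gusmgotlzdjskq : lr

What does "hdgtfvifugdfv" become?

gw

The pattern: shift every letter 1 place forward in the alphabet (wrapping around), then keep only the last 2 characters.
For "hdgtfvifugdfv" the result is "gw".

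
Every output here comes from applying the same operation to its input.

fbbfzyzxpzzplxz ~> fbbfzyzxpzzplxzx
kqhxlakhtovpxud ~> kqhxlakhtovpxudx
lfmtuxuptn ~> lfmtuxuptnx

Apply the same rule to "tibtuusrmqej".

tibtuusrmqejx

The pattern: append "x".
"tibtuusrmqej" → "tibtuusrmqejx".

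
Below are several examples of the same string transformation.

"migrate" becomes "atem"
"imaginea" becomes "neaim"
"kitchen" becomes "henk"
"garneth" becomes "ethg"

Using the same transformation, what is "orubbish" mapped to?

In each case the input is transformed by: move the last 3 characters to the front (rotate right by 3), then delete the last 3 characters.
Working it through for "orubbish": intermediate "ishorubb", final "ishor".

ishor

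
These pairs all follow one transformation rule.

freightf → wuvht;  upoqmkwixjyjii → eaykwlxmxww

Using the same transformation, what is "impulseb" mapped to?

Each output is the input with this applied: delete the first 3 characters, then shift every letter 12 places backward in the alphabet (wrapping around).
On "impulseb" that produces "izgsp".

izgsp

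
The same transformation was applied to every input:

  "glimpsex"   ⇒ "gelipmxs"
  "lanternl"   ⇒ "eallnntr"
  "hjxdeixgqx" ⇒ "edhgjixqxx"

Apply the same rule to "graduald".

Each output is the input with this applied: sort the characters into alphabetical order, then swap each adjacent pair of characters (1↔2, 3↔4, ...).
So "graduald" becomes "aaddlgur".

aaddlgur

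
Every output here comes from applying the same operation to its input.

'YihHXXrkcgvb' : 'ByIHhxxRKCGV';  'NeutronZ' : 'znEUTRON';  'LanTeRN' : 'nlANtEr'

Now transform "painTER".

The pattern: move the last character to the front, then flip the case of every letter.
Applying both steps to "painTER": "RpainTE", then "rPAINte".

rPAINte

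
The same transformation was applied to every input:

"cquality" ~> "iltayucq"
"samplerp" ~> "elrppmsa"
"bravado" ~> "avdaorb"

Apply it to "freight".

gihetrf

The rule is to move the last 3 characters to the front (rotate right by 3), then take characters alternately from the front and the back (1st, last, 2nd, 2nd-last, ...).
Working it through for "freight": intermediate "ghtfrei", final "gihetrf".
(Check on "samplerp": → "erpsampl" → "elrppmsa" ✓)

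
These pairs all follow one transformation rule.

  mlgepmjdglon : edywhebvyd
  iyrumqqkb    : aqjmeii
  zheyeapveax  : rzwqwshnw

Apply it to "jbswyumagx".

btkoqmes

The transformation: shift every letter 8 places backward in the alphabet (wrapping around), then delete the last 2 characters.
On "jbswyumagx": the first step gives "btkoqmesyp", and the second then gives "btkoqmes".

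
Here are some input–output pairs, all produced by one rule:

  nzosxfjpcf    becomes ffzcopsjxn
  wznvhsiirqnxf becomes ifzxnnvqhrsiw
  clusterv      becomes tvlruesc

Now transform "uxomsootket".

otxeokmtsou

The pattern: take characters alternately from the front and the back (1st, last, 2nd, 2nd-last, ...), then swap the first and last characters.
Starting from "uxomsootket": after the first operation, "utxeokmtsoo"; after the second, "otxeokmtsou".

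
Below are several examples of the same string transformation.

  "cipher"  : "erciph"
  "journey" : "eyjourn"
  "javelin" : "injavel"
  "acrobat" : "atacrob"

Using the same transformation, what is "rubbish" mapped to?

shrubbi

The pattern: move the last 2 characters to the front (rotate right by 2).
For "rubbish" the result is "shrubbi".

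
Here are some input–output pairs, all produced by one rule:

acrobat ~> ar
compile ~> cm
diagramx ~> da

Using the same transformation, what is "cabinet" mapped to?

cb

The transformation: keep every other character starting from the first (positions 1st, 3rd, 5th, ...), then delete the last 2 characters.
For "cabinet", step one produces "cbnt"; step two turns that into "cb".
(Check on "acrobat": → "arbt" → "ar" ✓)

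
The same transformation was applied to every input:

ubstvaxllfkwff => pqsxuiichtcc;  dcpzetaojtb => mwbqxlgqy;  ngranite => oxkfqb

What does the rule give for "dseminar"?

bjfkxo

The transformation: shift every letter 3 places backward in the alphabet (wrapping around), then delete the first 2 characters.
On "dseminar" that produces "bjfkxo".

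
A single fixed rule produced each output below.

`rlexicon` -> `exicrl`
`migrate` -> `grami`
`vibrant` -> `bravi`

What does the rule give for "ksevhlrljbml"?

The pattern: delete the last 2 characters, then move the first 2 characters to the end (rotate left by 2).
Working it through for "ksevhlrljbml": intermediate "ksevhlrljb", final "evhlrljbks".

evhlrljbks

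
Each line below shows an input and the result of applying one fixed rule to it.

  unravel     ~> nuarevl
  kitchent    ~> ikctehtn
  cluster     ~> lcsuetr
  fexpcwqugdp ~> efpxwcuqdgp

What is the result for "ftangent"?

The pattern: swap each adjacent pair of characters (1↔2, 3↔4, ...).
For "ftangent" the result is "tfnaegtn".

tfnaegtn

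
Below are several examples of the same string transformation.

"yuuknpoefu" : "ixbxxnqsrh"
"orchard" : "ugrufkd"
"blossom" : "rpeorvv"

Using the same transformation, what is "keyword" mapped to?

ugnhbzr

The rule is to move the last 2 characters to the front (rotate right by 2), then shift every letter 3 places forward in the alphabet (wrapping around).
Starting from "keyword": after the first operation, "rdkeywo"; after the second, "ugnhbzr".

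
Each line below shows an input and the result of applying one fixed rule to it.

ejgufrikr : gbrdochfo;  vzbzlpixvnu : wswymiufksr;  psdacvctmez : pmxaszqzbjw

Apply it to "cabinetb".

xzfybkyq

Looking at the pairs, the operation is to swap each adjacent pair of characters (1↔2, 3↔4, ...), then shift every letter 3 places backward in the alphabet (wrapping around).
Applying both steps to "cabinetb": "acibenbt", then "xzfybkyq".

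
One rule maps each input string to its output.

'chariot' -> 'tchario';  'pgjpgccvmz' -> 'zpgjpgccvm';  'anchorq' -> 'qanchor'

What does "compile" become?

ecompil

The pattern: move the last character to the front.
For "compile" the result is "ecompil".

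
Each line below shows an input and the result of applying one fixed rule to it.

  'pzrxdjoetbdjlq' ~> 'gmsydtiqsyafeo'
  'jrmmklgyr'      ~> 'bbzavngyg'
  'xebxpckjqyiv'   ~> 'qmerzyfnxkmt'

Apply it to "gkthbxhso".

iwqmwhdvz

What's happening: move the first 2 characters to the end (rotate left by 2), then shift every letter 11 places backward in the alphabet (wrapping around).
Working it through for "gkthbxhso": intermediate "thbxhsogk", final "iwqmwhdvz".
(Check on "jrmmklgyr": → "mmklgyrjr" → "bbzavngyg" ✓)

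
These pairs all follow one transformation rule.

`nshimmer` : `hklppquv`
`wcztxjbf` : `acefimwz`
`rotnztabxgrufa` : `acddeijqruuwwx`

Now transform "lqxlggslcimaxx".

The pattern: shift every letter 3 places forward in the alphabet (wrapping around), then sort the characters into alphabetical order.
Starting from "lqxlggslcimaxx": after the first operation, "otaojjvoflpdaa"; after the second, "aaadfjjloooptv".

aaadfjjloooptv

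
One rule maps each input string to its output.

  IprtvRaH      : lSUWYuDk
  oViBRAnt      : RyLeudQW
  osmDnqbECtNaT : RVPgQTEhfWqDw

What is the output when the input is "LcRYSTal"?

The pattern: flip the case of every letter, then shift every letter 3 places forward in the alphabet (wrapping around).
On "LcRYSTal": the first step gives "lCrystAL", and the second then gives "oFubvwDO".

oFubvwDO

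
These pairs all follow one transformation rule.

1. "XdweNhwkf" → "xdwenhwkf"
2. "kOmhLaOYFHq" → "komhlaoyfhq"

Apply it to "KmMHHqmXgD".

kmmhhqmxgd

Each output is the input with this applied: convert every letter to lowercase.
Doing the same to "KmMHHqmXgD": "kmmhhqmxgd".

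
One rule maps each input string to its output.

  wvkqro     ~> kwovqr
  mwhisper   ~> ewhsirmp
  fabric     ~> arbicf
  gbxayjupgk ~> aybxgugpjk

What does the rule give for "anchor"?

The transformation: sort the characters into alphabetical order, then take characters alternately from the front and the back (1st, last, 2nd, 2nd-last, ...).
Applying that to "anchor" gives "arcohn".

arcohn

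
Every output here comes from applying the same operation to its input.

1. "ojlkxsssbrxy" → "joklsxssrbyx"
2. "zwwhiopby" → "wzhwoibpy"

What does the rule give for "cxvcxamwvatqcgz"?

The pattern: swap each adjacent pair of characters (1↔2, 3↔4, ...).
For "cxvcxamwvatqcgz" the result is "xccvaxwmavqtgcz".

xccvaxwmavqtgcz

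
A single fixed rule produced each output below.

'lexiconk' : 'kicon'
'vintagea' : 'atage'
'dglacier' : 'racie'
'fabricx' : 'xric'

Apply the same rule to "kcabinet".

tbine

Each output is the input with this applied: delete the first 3 characters, then move the last character to the front.
"kcabinet" → "binet" → "tbine".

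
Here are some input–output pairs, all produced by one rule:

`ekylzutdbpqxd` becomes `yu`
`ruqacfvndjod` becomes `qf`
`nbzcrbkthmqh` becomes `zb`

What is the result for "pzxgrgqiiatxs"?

Each output is the input with this applied: keep one character in every 3, starting at position 3 (positions 3rd, 6th, 9th, ...), then delete the last 2 characters.
So "pzxgrgqiiatxs" becomes "xg".

xg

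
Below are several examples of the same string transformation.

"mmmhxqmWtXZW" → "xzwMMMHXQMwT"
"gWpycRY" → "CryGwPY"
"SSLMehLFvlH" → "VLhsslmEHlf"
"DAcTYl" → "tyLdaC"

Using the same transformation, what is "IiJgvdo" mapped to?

VDOiIjG

What's happening: move the last 3 characters to the front (rotate right by 3), then flip the case of every letter.
Doing the same to "IiJgvdo": "VDOiIjG".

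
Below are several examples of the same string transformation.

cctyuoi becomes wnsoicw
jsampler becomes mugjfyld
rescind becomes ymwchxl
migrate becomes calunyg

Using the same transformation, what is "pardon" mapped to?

ulxihj

The transformation: move the first character to the end, then shift every letter 6 places backward in the alphabet (wrapping around).
"pardon" → "ardonp" → "ulxihj".
(Check on "rescind": → "escindr" → "ymwchxl" ✓)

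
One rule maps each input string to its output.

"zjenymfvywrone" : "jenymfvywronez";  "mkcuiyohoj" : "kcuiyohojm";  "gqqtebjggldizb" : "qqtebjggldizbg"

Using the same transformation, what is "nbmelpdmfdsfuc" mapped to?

bmelpdmfdsfucn

What's happening: move the first character to the end.
"nbmelpdmfdsfuc" → "bmelpdmfdsfucn".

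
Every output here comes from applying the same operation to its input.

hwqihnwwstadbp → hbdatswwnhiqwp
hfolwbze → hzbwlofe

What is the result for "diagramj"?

dmargaij

Rule — swap the first and last characters, then reverse the string.
For "diagramj", step one produces "jiagramd"; step two turns that into "dmargaij".
(Check on "hwqihnwwstadbp": → "pwqihnwwstadbh" → "hbdatswwnhiqwp" ✓)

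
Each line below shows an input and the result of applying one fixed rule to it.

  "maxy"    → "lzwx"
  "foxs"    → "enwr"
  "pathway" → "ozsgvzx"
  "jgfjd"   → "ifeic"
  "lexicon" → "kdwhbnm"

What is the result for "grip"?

fqho

The rule is to shift every letter 1 place backward in the alphabet (wrapping around).
For "grip" the result is "fqho".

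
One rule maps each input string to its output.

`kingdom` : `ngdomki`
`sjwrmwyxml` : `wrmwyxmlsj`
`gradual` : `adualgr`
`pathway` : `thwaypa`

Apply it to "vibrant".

What's happening: move the first 2 characters to the end (rotate left by 2).
"vibrant" → "brantvi".

brantvi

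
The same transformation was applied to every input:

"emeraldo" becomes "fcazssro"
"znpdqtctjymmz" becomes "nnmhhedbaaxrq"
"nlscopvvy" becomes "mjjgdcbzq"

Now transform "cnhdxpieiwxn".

llkdbbwwvsrq

The transformation: sort the characters into reverse alphabetical order, then shift every letter 12 places backward in the alphabet (wrapping around).
Starting from "cnhdxpieiwxn": after the first operation, "xxwpnniihedc"; after the second, "llkdbbwwvsrq".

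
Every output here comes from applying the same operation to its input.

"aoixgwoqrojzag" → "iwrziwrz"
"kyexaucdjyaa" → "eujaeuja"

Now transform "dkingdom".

Rule — keep one character in every 3, starting at position 3 (positions 3rd, 6th, 9th, ...), then write the whole string twice.
"dkingdom" → "id" → "idid".

idid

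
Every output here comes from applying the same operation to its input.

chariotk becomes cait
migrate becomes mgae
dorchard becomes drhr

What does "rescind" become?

Looking at the pairs, the operation is to keep every other character starting from the first (positions 1st, 3rd, 5th, ...).
On "rescind" that produces "rsid".

rsid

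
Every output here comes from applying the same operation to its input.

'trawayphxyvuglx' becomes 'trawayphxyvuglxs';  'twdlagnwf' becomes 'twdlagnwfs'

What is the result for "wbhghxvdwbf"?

The pattern: append "s".
Doing the same to "wbhghxvdwbf": "wbhghxvdwbfs".

wbhghxvdwbfs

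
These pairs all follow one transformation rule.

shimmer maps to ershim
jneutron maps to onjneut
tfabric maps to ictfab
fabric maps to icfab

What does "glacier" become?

erglac

The pattern: move the last 3 characters to the front (rotate right by 3), then delete the first character.
Working it through for "glacier": intermediate "ierglac", final "erglac".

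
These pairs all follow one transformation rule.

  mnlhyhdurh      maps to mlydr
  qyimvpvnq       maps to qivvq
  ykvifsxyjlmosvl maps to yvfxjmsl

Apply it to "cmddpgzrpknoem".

cdpzpne

Rule — keep every other character starting from the first (positions 1st, 3rd, 5th, ...).
So "cmddpgzrpknoem" becomes "cdpzpne".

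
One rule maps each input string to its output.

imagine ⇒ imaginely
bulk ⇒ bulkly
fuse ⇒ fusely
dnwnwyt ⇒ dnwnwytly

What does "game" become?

gamely

Rule — append "ly".
Doing the same to "game": "gamely".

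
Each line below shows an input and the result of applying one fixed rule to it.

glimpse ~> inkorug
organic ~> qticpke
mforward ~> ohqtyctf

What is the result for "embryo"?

godtaq

The pattern: shift every letter 2 places forward in the alphabet (wrapping around).
Applying that to "embryo" gives "godtaq".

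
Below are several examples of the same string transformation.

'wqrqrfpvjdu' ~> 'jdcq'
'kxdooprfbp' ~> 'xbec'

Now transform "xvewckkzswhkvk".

kjxji

The rule is to keep one character in every 3, starting at position 1 (positions 1st, 4th, 7th, ...), then shift every letter 13 places forward in the alphabet (wrapping around) — i.e. ROT13.
"xvewckkzswhkvk" → "xwkwv" → "kjxji".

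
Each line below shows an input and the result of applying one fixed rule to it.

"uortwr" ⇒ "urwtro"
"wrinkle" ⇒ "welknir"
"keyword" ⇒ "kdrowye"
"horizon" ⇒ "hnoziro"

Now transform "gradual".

glaudar

The rule is to move the first character to the end, then reverse the string.
Applying both steps to "gradual": "radualg", then "glaudar".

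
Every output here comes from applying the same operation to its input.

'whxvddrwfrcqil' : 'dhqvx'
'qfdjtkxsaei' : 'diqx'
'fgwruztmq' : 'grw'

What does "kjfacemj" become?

cjm

The transformation: sort the characters into alphabetical order, then keep one character in every 3, starting at position 2 (positions 2nd, 5th, 8th, ...).
Applying both steps to "kjfacemj": "acefjjkm", then "cjm".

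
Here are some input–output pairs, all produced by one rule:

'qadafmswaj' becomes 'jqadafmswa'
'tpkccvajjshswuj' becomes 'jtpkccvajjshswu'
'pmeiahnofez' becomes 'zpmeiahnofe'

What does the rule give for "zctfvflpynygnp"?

pzctfvflpynygn

What's happening: move the last character to the front.
Applying that to "zctfvflpynygnp" gives "pzctfvflpynygn".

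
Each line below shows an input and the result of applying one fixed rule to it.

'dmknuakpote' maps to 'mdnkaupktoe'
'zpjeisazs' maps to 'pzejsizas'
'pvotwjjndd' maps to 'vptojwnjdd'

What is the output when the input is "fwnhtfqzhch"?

In each case the input is transformed by: swap each adjacent pair of characters (1↔2, 3↔4, ...).
So "fwnhtfqzhch" becomes "wfhnftzqchh".

wfhnftzqchh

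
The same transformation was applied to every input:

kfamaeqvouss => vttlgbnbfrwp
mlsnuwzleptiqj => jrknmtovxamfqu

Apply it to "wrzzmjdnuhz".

The rule is to shift every letter 1 place forward in the alphabet (wrapping around), then move the last 3 characters to the front (rotate right by 3).
On "wrzzmjdnuhz": the first step gives "xsaankeovia", and the second then gives "viaxsaankeo".

viaxsaankeo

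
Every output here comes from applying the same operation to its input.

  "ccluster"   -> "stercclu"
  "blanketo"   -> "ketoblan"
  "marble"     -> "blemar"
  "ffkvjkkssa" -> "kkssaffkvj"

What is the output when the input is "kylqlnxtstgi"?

The rule is to swap the front and back halves of the string.
On "kylqlnxtstgi" that produces "xtstgikylqln".

xtstgikylqln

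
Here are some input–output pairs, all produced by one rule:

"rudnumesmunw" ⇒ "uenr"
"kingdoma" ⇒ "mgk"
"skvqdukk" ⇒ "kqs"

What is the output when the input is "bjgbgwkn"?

Rule — keep one character in every 3, starting at position 1 (positions 1st, 4th, 7th, ...), then reverse the string.
Starting from "bjgbgwkn": after the first operation, "bbk"; after the second, "kbb".

kbb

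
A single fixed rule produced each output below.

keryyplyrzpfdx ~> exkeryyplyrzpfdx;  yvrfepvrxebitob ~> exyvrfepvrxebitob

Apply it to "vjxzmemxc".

Each output is the input with this applied: prepend "ex".
Applying that to "vjxzmemxc" gives "exvjxzmemxc".

exvjxzmemxc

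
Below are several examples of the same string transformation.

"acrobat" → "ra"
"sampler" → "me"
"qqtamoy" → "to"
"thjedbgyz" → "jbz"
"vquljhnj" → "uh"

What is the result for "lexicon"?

Looking at the pairs, the operation is to keep one character in every 3, starting at position 3 (positions 3rd, 6th, 9th, ...).
For "lexicon" the result is "xo".

xo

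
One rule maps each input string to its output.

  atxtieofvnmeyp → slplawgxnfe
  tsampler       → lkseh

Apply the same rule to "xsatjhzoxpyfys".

The pattern: shift every letter 8 places backward in the alphabet (wrapping around), then delete the last 3 characters.
For "xsatjhzoxpyfys", step one produces "pkslbzrgphqxqk"; step two turns that into "pkslbzrgphq".
(Check on "tsampler": → "lksehdwj" → "lkseh" ✓)

pkslbzrgphq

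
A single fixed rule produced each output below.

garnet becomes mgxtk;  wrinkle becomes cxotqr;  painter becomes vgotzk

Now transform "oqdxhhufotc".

The transformation: shift every letter 6 places forward in the alphabet (wrapping around), then delete the last character.
For "oqdxhhufotc" the result is "uwjdnnaluz".

uwjdnnaluz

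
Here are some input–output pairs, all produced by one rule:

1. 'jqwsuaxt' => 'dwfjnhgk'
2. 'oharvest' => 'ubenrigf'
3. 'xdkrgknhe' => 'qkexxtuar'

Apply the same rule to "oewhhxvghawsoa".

rbujkutinufjnb

The pattern: swap each adjacent pair of characters (1↔2, 3↔4, ...), then shift every letter 13 places forward in the alphabet (wrapping around) — i.e. ROT13.
Starting from "oewhhxvghawsoa": after the first operation, "eohwxhgvahswao"; after the second, "rbujkutinufjnb".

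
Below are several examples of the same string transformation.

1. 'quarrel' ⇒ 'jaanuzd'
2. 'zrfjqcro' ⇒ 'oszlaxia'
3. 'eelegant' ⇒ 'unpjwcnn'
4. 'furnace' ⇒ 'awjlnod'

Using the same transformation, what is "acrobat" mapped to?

What's happening: move the first 2 characters to the end (rotate left by 2), then shift every letter 9 places forward in the alphabet (wrapping around).
Starting from "acrobat": after the first operation, "robatac"; after the second, "axkjcjl".

axkjcjl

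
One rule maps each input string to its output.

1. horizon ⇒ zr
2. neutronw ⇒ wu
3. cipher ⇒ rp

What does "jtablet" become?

What's happening: sort the characters into reverse alphabetical order, then keep only the first 2 characters.
Working it through for "jtablet": intermediate "ttljeba", final "tt".
(Check on "horizon": → "zroonih" → "zr" ✓)

tt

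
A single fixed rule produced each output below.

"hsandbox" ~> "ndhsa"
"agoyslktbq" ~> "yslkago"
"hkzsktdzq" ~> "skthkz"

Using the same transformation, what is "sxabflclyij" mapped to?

In each case the input is transformed by: delete the last 3 characters, then move the first 3 characters to the end (rotate left by 3).
For "sxabflclyij", step one produces "sxabflcl"; step two turns that into "bflclsxa".
(Check on "agoyslktbq": → "agoyslk" → "yslkago" ✓)

bflclsxa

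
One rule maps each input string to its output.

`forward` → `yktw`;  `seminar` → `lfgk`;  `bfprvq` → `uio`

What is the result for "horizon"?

aksg

The rule is to shift every letter 7 places backward in the alphabet (wrapping around), then keep every other character starting from the first (positions 1st, 3rd, 5th, ...).
Starting from "horizon": after the first operation, "ahkbshg"; after the second, "aksg".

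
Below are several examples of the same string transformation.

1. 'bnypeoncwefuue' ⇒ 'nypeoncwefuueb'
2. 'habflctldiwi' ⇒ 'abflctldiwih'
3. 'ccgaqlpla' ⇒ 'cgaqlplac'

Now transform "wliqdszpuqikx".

liqdszpuqikxw

The transformation: move the first character to the end.
So "wliqdszpuqikx" becomes "liqdszpuqikxw".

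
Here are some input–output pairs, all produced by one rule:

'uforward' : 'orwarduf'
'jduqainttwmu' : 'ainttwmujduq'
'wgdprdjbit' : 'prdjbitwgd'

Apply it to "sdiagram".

iagramsd

The transformation: swap the front and back halves of the string, then move the last 2 characters to the front (rotate right by 2).
Starting from "sdiagram": after the first operation, "gramsdia"; after the second, "iagramsd".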